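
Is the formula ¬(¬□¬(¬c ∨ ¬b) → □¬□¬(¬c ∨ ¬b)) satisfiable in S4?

1. ¬(¬□¬(¬c ∨ ¬b) → □¬□¬(¬c ∨ ¬b)), 0
2. ¬□¬(¬c ∨ ¬b), 0
3. ¬□¬□¬(¬c ∨ ¬b), 0
4. ¬c ∨ ¬b, 1
5. ¬b, 1
6. □¬(¬c ∨ ¬b), 2
7. ¬(¬c ∨ ¬b), 2
8. c, 2
9. b, 2
Accessibility: 0R0, 0R1, 0R2, 1R1, 2R2

Satisfiable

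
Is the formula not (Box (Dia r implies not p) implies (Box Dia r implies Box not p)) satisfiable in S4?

1. not (Box (Dia r implies not p) implies (Box Dia r implies Box not p)), u
2. Box (Dia r implies not p), u
3. not (Box Dia r implies Box not p), u
4. Box Dia r, u
5. not Box not p, u
6. Dia r implies not p, u
7. Dia r, u
8. not p, u
9. p, v
10. Dia r implies not p, v
11. Dia r, v
12. not Dia r, v
13. not r, v
14. r, w
15. Dia r implies not p, w
16. Dia r, w
17. not p, w
18. r, x
19. Dia r implies not p, x
20. Dia r, x
21. not r, x
Accessibility: uRu, uRv, uRw, uRx, vRv, vRx, wRw, xRx
Branch closes: r and not r both at x.
All branches of the tableau close; one closing branch shown above.

Unsatisfiable (every branch closes)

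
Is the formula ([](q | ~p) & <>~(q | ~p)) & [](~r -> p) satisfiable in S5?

No, unsatisfiable

1. ([](q | ~p) & <>~(q | ~p)) & [](~r -> p), w0
2. [](q | ~p) & <>~(q | ~p), w0
3. [](~r -> p), w0
4. [](q | ~p), w0
5. <>~(q | ~p), w0
6. ~r -> p, w0
7. q | ~p, w0
8. p, w0
9. q, w0
10. ~(q | ~p), w1
11. ~q, w1
12. p, w1
13. ~r -> p, w1
14. q | ~p, w1
15. ~p, w1
Accessibility: w0Rw0, w0Rw1, w1Rw0, w1Rw1
Branch closes: p and ~p both at w1.
Every branch closes; the branch above is one of them.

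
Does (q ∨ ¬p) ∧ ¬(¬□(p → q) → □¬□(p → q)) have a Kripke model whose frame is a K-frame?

1. (q ∨ ¬p) ∧ ¬(¬□(p → q) → □¬□(p → q)), u
2. q ∨ ¬p, u
3. ¬(¬□(p → q) → □¬□(p → q)), u
4. ¬□(p → q), u
5. ¬□¬□(p → q), u
6. ¬p, u
7. ¬(p → q), v
8. p, v
9. ¬q, v
10. □(p → q), w
Accessibility: uRv, uRw

Yes, satisfiable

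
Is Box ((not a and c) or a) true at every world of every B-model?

Not valid

Tableau for the negation not Box ((not a and c) or a):
1. not Box ((not a and c) or a), 0
2. not ((not a and c) or a), 1   [neg-Box-rule on 1: fresh world 1, 0R1]
3. not (not a and c), 1   [neg-or-rule on 2]
4. not a, 1   [neg-or-rule on 2]
5. not c, 1   [neg-and-rule on 3 (branches; this branch)]
Accessibility: 0R0, 0R1, 1R0, 1R1
The negation has an open branch (countermodel exists).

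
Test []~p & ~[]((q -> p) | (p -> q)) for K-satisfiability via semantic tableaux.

Unsatisfiable

1. []~p & ~[]((q -> p) | (p -> q)), u
2. []~p, u
3. ~[]((q -> p) | (p -> q)), u
4. ~((q -> p) | (p -> q)), v
5. ~(q -> p), v
6. ~(p -> q), v
7. q, v
8. ~p, v
9. p, v
10. ~q, v
Accessibility: uRv
Branch closes: p and ~p both at v.
(One branch shown.) All branches close.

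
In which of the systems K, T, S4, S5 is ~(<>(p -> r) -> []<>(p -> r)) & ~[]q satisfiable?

K, T, S4

S5-tableau for the formula:
1. ~(<>(p -> r) -> []<>(p -> r)) & ~[]q, w0
2. ~(<>(p -> r) -> []<>(p -> r)), w0
3. ~[]q, w0
4. <>(p -> r), w0
5. ~[]<>(p -> r), w0
6. ~q, w1
7. p -> r, w2
8. r, w2
9. ~<>(p -> r), w3
10. ~(p -> r), w0
11. p, w0
12. ~r, w0
13. ~(p -> r), w1
14. p, w1
15. ~r, w1
16. ~(p -> r), w2
17. p, w2
18. ~r, w2
Accessibility: w0Rw0, w0Rw1, w0Rw2, w0Rw3, w1Rw0, w1Rw1, w1Rw2, w1Rw3, w2Rw0, w2Rw1, w2Rw2, w2Rw3, w3Rw0, w3Rw1, w3Rw2, w3Rw3
Branch closes: r and ~r both at w2.
Every branch closes (one shown): unsatisfiable in S5.
S4-tableau for the formula:
1. ~(<>(p -> r) -> []<>(p -> r)) & ~[]q, w0
2. ~(<>(p -> r) -> []<>(p -> r)), w0
3. ~[]q, w0
4. <>(p -> r), w0
5. ~[]<>(p -> r), w0
6. ~q, w1
7. p -> r, w2
8. r, w2
9. ~<>(p -> r), w3
10. ~(p -> r), w3
11. p, w3
12. ~r, w3
Accessibility: w0Rw0, w0Rw1, w0Rw2, w0Rw3, w1Rw1, w2Rw2, w3Rw3
Complete open branch: satisfiable in S4, hence also in K, T (this S4-model is also a K-model and a T-model).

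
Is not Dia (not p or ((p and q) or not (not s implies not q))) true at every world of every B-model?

Invalid (countermodel exists)

Tableau for the negation Dia (not p or ((p and q) or not (not s implies not q))):
1. Dia (not p or ((p and q) or not (not s implies not q))), 0
2. not p or ((p and q) or not (not s implies not q)), 1
3. (p and q) or not (not s implies not q), 1
4. not (not s implies not q), 1
5. not s, 1
6. q, 1
Accessibility: 0R0, 0R1, 1R0, 1R1
The negation has an open branch (countermodel exists).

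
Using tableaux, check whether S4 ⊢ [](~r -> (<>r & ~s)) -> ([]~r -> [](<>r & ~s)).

Valid

Tableau for the negation ~([](~r -> (<>r & ~s)) -> ([]~r -> [](<>r & ~s))):
1. ~([](~r -> (<>r & ~s)) -> ([]~r -> [](<>r & ~s))), 0
2. [](~r -> (<>r & ~s)), 0   [~->-rule on 1]
3. ~([]~r -> [](<>r & ~s)), 0   [~->-rule on 1]
4. []~r, 0   [~->-rule on 3]
5. ~[](<>r & ~s), 0   [~->-rule on 3]
6. ~r -> (<>r & ~s), 0   [[]-rule on 2 via 0R0]
7. ~r, 0   [[]-rule on 4 via 0R0]
8. <>r & ~s, 0   [->-rule on 6 (branches; this branch)]
9. <>r, 0   [&-rule on 8]
10. ~s, 0   [&-rule on 8]
11. ~(<>r & ~s), 1   [~[]-rule on 5: fresh world 1, 0R1]
12. ~r -> (<>r & ~s), 1   [[]-rule on 2 via 0R1]
13. ~r, 1   [[]-rule on 4 via 0R1]
14. ~<>r, 1   [~&-rule on 11 (branches; this branch)]
15. <>r & ~s, 1   [->-rule on 12 (branches; this branch)]
16. <>r, 1   [&-rule on 15]
17. ~s, 1   [&-rule on 15]
18. r, 2   [<>-rule on 9: fresh world 2, 0R2]
19. ~r -> (<>r & ~s), 2   [[]-rule on 2 via 0R2]
20. ~r, 2   [[]-rule on 4 via 0R2]
Accessibility: 0R0, 0R1, 0R2, 1R1, 2R2
Branch closes: r and ~r both at 2.
Every branch of the negation's tableau closes; the branch above is one of them.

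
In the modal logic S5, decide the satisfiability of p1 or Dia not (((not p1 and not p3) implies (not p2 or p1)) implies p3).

1. p1 or Dia not (((not p1 and not p3) implies (not p2 or p1)) implies p3), w0
2. Dia not (((not p1 and not p3) implies (not p2 or p1)) implies p3), w0
3. not (((not p1 and not p3) implies (not p2 or p1)) implies p3), w1
4. (not p1 and not p3) implies (not p2 or p1), w1
5. not p3, w1
6. not p2 or p1, w1
7. p1, w1
Accessibility: w0Rw0, w0Rw1, w1Rw0, w1Rw1

Satisfiable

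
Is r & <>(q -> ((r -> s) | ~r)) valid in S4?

Tableau for the negation ~(r & <>(q -> ((r -> s) | ~r))):
1. ~(r & <>(q -> ((r -> s) | ~r))), w0
2. ~<>(q -> ((r -> s) | ~r)), w0
3. ~(q -> ((r -> s) | ~r)), w0
4. q, w0
5. ~((r -> s) | ~r), w0
6. ~(r -> s), w0
7. r, w0
8. ~s, w0
Accessibility: w0Rw0
The negation has an open branch (countermodel exists).

Invalid (countermodel exists)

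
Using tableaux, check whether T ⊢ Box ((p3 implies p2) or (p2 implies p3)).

Tableau for the negation not Box ((p3 implies p2) or (p2 implies p3)):
1. not Box ((p3 implies p2) or (p2 implies p3)), w0
2. not ((p3 implies p2) or (p2 implies p3)), w1   [neg-Box-rule on 1: fresh world w1, w0Rw1]
3. not (p3 implies p2), w1   [neg-or-rule on 2]
4. not (p2 implies p3), w1   [neg-or-rule on 2]
5. p3, w1   [neg-implies-rule on 3]
6. not p2, w1   [neg-implies-rule on 3]
7. p2, w1   [neg-implies-rule on 4]
8. not p3, w1   [neg-implies-rule on 4]
Accessibility: w0Rw0, w0Rw1, w1Rw1
Branch closes: p2 and not p2 both at w1.
Every branch of the negation's tableau closes; the branch above is one of them.

Valid in T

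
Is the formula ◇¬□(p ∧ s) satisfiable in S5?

Yes, satisfiable

1. ◇¬□(p ∧ s), u
2. ¬□(p ∧ s), v
3. ¬(p ∧ s), w
4. ¬s, w
Accessibility: uRu, uRv, uRw, vRu, vRv, vRw, wRu, wRv, wRw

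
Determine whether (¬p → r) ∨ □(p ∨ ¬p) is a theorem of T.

Tableau for the negation ¬((¬p → r) ∨ □(p ∨ ¬p)):
1. ¬((¬p → r) ∨ □(p ∨ ¬p)), w0
2. ¬(¬p → r), w0
3. ¬□(p ∨ ¬p), w0
4. ¬p, w0
5. ¬r, w0
6. ¬(p ∨ ¬p), w1
7. ¬p, w1
8. p, w1
Accessibility: w0Rw0, w0Rw1, w1Rw1
Branch closes: p and ¬p both at w1.
Every branch of the negation's tableau closes; the branch above is one of them.

Yes, valid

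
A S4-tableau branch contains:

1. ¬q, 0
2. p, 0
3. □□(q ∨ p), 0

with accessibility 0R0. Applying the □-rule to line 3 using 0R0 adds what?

□(q ∨ p), 0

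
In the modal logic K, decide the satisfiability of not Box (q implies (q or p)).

Unsatisfiable

1. not Box (q implies (q or p)), 0
2. not (q implies (q or p)), 1
3. q, 1
4. not (q or p), 1
5. not q, 1
6. not p, 1
Accessibility: 0R1
Branch closes: q and not q both at 1.
(One branch shown.) All branches close.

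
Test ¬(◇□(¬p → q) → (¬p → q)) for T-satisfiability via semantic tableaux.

Satisfiable (open branch found)

1. ¬(◇□(¬p → q) → (¬p → q)), w0
2. ◇□(¬p → q), w0
3. ¬(¬p → q), w0
4. ¬p, w0
5. ¬q, w0
6. □(¬p → q), w1
7. ¬p → q, w1
8. q, w1
Accessibility: w0Rw0, w0Rw1, w1Rw1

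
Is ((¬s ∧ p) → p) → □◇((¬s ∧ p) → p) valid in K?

No, not valid

Tableau for the negation ¬(((¬s ∧ p) → p) → □◇((¬s ∧ p) → p)):
1. ¬(((¬s ∧ p) → p) → □◇((¬s ∧ p) → p)), w0
2. (¬s ∧ p) → p, w0
3. ¬□◇((¬s ∧ p) → p), w0
4. p, w0
5. ¬◇((¬s ∧ p) → p), w1
Accessibility: w0Rw1
The negation has an open branch (countermodel exists).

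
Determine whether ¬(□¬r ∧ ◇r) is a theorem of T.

Tableau for the negation □¬r ∧ ◇r:
1. □¬r ∧ ◇r, u
2. □¬r, u
3. ◇r, u
4. ¬r, u
5. r, v
6. ¬r, v
Accessibility: uRu, uRv, vRv
Branch closes: r and ¬r both at v.
Every branch of the negation's tableau closes; the branch above is one of them.

Yes, valid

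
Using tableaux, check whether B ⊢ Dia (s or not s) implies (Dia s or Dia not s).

Tableau for the negation not (Dia (s or not s) implies (Dia s or Dia not s)):
1. not (Dia (s or not s) implies (Dia s or Dia not s)), u
2. Dia (s or not s), u   [neg-implies-rule on 1]
3. not (Dia s or Dia not s), u   [neg-implies-rule on 1]
4. not Dia s, u   [neg-or-rule on 3]
5. not Dia not s, u   [neg-or-rule on 3]
6. not s, u   [neg-Dia-rule on 4 via uRu]
7. s, u   [neg-Dia-rule on 5 via uRu]
Accessibility: uRu
Branch closes: s and not s both at u.
All branches of the negation close; one closing branch shown above.

Valid in B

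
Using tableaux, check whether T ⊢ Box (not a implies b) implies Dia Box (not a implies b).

Tableau for the negation not (Box (not a implies b) implies Dia Box (not a implies b)):
1. not (Box (not a implies b) implies Dia Box (not a implies b)), u
2. Box (not a implies b), u
3. not Dia Box (not a implies b), u
4. not a implies b, u
5. not Box (not a implies b), u
6. b, u
7. not (not a implies b), v
8. not a, v
9. not b, v
10. not a implies b, v
11. not Box (not a implies b), v
12. b, v
Accessibility: uRu, uRv, vRv
Branch closes: b and not b both at v.
Every branch of the negation's tableau closes; the branch above is one of them.

Valid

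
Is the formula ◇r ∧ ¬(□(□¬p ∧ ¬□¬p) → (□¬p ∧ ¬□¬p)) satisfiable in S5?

Unsatisfiable (every branch closes)

1. ◇r ∧ ¬(□(□¬p ∧ ¬□¬p) → (□¬p ∧ ¬□¬p)), w0
2. ◇r, w0
3. ¬(□(□¬p ∧ ¬□¬p) → (□¬p ∧ ¬□¬p)), w0
4. □(□¬p ∧ ¬□¬p), w0
5. ¬(□¬p ∧ ¬□¬p), w0
6. □¬p ∧ ¬□¬p, w0
7. □¬p, w0
8. ¬□¬p, w0
9. ¬p, w0
10. r, w1
11. □¬p ∧ ¬□¬p, w1
12. □¬p, w1
13. ¬□¬p, w1
14. ¬p, w1
15. p, w2
16. □¬p ∧ ¬□¬p, w2
17. □¬p, w2
18. ¬□¬p, w2
19. ¬p, w2
Accessibility: w0Rw0, w0Rw1, w0Rw2, w1Rw0, w1Rw1, w1Rw2, w2Rw0, w2Rw1, w2Rw2
Branch closes: p and ¬p both at w2.
(One branch shown.) All branches close.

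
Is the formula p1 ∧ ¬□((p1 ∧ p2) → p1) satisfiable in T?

1. p1 ∧ ¬□((p1 ∧ p2) → p1), 0
2. p1, 0
3. ¬□((p1 ∧ p2) → p1), 0
4. ¬((p1 ∧ p2) → p1), 1
5. p1 ∧ p2, 1
6. ¬p1, 1
7. p1, 1
8. p2, 1
Accessibility: 0R0, 0R1, 1R1
Branch closes: p1 and ¬p1 both at 1.
Every branch closes; the branch above is one of them.

Unsatisfiable (every branch closes)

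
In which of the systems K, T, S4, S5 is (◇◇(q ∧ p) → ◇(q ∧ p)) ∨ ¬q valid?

T-tableau for the negation ¬((◇◇(q ∧ p) → ◇(q ∧ p)) ∨ ¬q):
1. ¬((◇◇(q ∧ p) → ◇(q ∧ p)) ∨ ¬q), w0
2. ¬(◇◇(q ∧ p) → ◇(q ∧ p)), w0
3. q, w0
4. ◇◇(q ∧ p), w0
5. ¬◇(q ∧ p), w0
6. ¬(q ∧ p), w0
7. ¬p, w0
8. ◇(q ∧ p), w1
9. ¬(q ∧ p), w1
10. ¬p, w1
11. q ∧ p, w2
12. q, w2
13. p, w2
Accessibility: w0Rw0, w0Rw1, w1Rw1, w1Rw2, w2Rw2
Complete open branch: countermodel on a T-frame, so not valid in T, nor in K (the same frame is also a K-frame).
S4-tableau for the negation ¬((◇◇(q ∧ p) → ◇(q ∧ p)) ∨ ¬q):
1. ¬((◇◇(q ∧ p) → ◇(q ∧ p)) ∨ ¬q), w0
2. ¬(◇◇(q ∧ p) → ◇(q ∧ p)), w0
3. q, w0
4. ◇◇(q ∧ p), w0
5. ¬◇(q ∧ p), w0
6. ¬(q ∧ p), w0
7. ¬p, w0
8. ◇(q ∧ p), w1
9. ¬(q ∧ p), w1
10. ¬p, w1
11. q ∧ p, w2
12. q, w2
13. p, w2
14. ¬(q ∧ p), w2
15. ¬p, w2
Accessibility: w0Rw0, w0Rw1, w0Rw2, w1Rw1, w1Rw2, w2Rw2
Branch closes: p and ¬p both at w2.
Every branch closes (one shown): valid in S4, hence also in S5 (every theorem of S4 is a theorem of S5).

S4, S5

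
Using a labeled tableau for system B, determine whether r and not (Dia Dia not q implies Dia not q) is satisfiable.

1. r and not (Dia Dia not q implies Dia not q), 0
2. r, 0   [and-rule on 1]
3. not (Dia Dia not q implies Dia not q), 0   [and-rule on 1]
4. Dia Dia not q, 0   [neg-implies-rule on 3]
5. not Dia not q, 0   [neg-implies-rule on 3]
6. q, 0   [neg-Dia-rule on 5 via 0R0]
7. Dia not q, 1   [Dia-rule on 4: fresh world 1, 0R1]
8. q, 1   [neg-Dia-rule on 5 via 0R1]
9. not q, 2   [Dia-rule on 7: fresh world 2, 1R2]
Accessibility: 0R0, 0R1, 1R0, 1R1, 1R2, 2R1, 2R2

Satisfiable (open branch found)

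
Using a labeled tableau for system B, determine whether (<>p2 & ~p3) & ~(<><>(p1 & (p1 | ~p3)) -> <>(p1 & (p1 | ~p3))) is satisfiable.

Satisfiable (open branch found)

1. (<>p2 & ~p3) & ~(<><>(p1 & (p1 | ~p3)) -> <>(p1 & (p1 | ~p3))), 0
2. <>p2 & ~p3, 0   [&-rule on 1]
3. ~(<><>(p1 & (p1 | ~p3)) -> <>(p1 & (p1 | ~p3))), 0   [&-rule on 1]
4. <>p2, 0   [&-rule on 2]
5. ~p3, 0   [&-rule on 2]
6. <><>(p1 & (p1 | ~p3)), 0   [~->-rule on 3]
7. ~<>(p1 & (p1 | ~p3)), 0   [~->-rule on 3]
8. ~(p1 & (p1 | ~p3)), 0   [~<>-rule on 7 via 0R0]
9. ~p1, 0   [~&-rule on 8 (branches; this branch)]
10. p2, 1   [<>-rule on 4: fresh world 1, 0R1]
11. ~(p1 & (p1 | ~p3)), 1   [~<>-rule on 7 via 0R1]
12. ~(p1 | ~p3), 1   [~&-rule on 11 (branches; this branch)]
13. ~p1, 1   [~|-rule on 12]
14. p3, 1   [~|-rule on 12]
15. <>(p1 & (p1 | ~p3)), 2   [<>-rule on 6: fresh world 2, 0R2]
16. ~(p1 & (p1 | ~p3)), 2   [~<>-rule on 7 via 0R2]
17. ~(p1 | ~p3), 2   [~&-rule on 16 (branches; this branch)]
18. ~p1, 2   [~|-rule on 17]
19. p3, 2   [~|-rule on 17]
20. p1 & (p1 | ~p3), 3   [<>-rule on 15: fresh world 3, 2R3]
21. p1, 3   [&-rule on 20]
22. p1 | ~p3, 3   [&-rule on 20]
23. ~p3, 3   [|-rule on 22 (branches; this branch)]
Accessibility: 0R0, 0R1, 0R2, 1R0, 1R1, 2R0, 2R2, 2R3, 3R2, 3R3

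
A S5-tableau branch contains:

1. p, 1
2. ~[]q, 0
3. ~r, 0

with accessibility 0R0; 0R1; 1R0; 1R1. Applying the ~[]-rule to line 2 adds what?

a fresh world 2 with 0R2, and ~q at 2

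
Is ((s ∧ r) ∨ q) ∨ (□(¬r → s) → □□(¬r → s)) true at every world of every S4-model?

Tableau for the negation ¬(((s ∧ r) ∨ q) ∨ (□(¬r → s) → □□(¬r → s))):
1. ¬(((s ∧ r) ∨ q) ∨ (□(¬r → s) → □□(¬r → s))), 0
2. ¬((s ∧ r) ∨ q), 0
3. ¬(□(¬r → s) → □□(¬r → s)), 0
4. ¬(s ∧ r), 0
5. ¬q, 0
6. □(¬r → s), 0
7. ¬□□(¬r → s), 0
8. ¬r → s, 0
9. ¬r, 0
10. s, 0
11. ¬□(¬r → s), 1
12. ¬r → s, 1
13. s, 1
14. ¬(¬r → s), 2
15. ¬r, 2
16. ¬s, 2
17. ¬r → s, 2
18. s, 2
Accessibility: 0R0, 0R1, 0R2, 1R1, 1R2, 2R2
Branch closes: s and ¬s both at 2.
All branches of the negation close; one closing branch shown above.

Valid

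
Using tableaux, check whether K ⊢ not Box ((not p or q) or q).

Tableau for the negation Box ((not p or q) or q):
1. Box ((not p or q) or q), u
The negation has an open branch (countermodel exists).

No, not valid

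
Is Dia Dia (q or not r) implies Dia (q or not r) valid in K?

Not valid

Tableau for the negation not (Dia Dia (q or not r) implies Dia (q or not r)):
1. not (Dia Dia (q or not r) implies Dia (q or not r)), 0
2. Dia Dia (q or not r), 0   [neg-implies-rule on 1]
3. not Dia (q or not r), 0   [neg-implies-rule on 1]
4. Dia (q or not r), 1   [Dia-rule on 2: fresh world 1, 0R1]
5. not (q or not r), 1   [neg-Dia-rule on 3 via 0R1]
6. not q, 1   [neg-or-rule on 5]
7. r, 1   [neg-or-rule on 5]
8. q or not r, 2   [Dia-rule on 4: fresh world 2, 1R2]
9. not r, 2   [or-rule on 8 (branches; this branch)]
Accessibility: 0R1, 1R2
The negation has an open branch (countermodel exists).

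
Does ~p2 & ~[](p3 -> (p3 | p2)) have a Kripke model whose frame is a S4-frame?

Unsatisfiable (every branch closes)

1. ~p2 & ~[](p3 -> (p3 | p2)), w0
2. ~p2, w0   [&-rule on 1]
3. ~[](p3 -> (p3 | p2)), w0   [&-rule on 1]
4. ~(p3 -> (p3 | p2)), w1   [~[]-rule on 3: fresh world w1, w0Rw1]
5. p3, w1   [~->-rule on 4]
6. ~(p3 | p2), w1   [~->-rule on 4]
7. ~p3, w1   [~|-rule on 6]
8. ~p2, w1   [~|-rule on 6]
Accessibility: w0Rw0, w0Rw1, w1Rw1
Branch closes: p3 and ~p3 both at w1.
All branches of the tableau close; one closing branch shown above.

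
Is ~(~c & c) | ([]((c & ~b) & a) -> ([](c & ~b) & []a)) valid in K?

Yes, valid

Tableau for the negation ~(~(~c & c) | ([]((c & ~b) & a) -> ([](c & ~b) & []a))):
1. ~(~(~c & c) | ([]((c & ~b) & a) -> ([](c & ~b) & []a))), w0
2. ~c & c, w0
3. ~([]((c & ~b) & a) -> ([](c & ~b) & []a)), w0
4. ~c, w0
5. c, w0
Branch closes: c and ~c both at w0.
Every branch of the negation's tableau closes; the branch above is one of them.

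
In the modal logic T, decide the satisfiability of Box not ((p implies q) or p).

Unsatisfiable

1. Box not ((p implies q) or p), 0
2. not ((p implies q) or p), 0
3. not (p implies q), 0
4. not p, 0
5. p, 0
6. not q, 0
Accessibility: 0R0
Branch closes: p and not p both at 0.
Every branch closes; the branch above is one of them.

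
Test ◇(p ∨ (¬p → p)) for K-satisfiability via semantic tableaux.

Satisfiable (open branch found)

1. ◇(p ∨ (¬p → p)), 0
2. p ∨ (¬p → p), 1
3. ¬p → p, 1
4. p, 1
Accessibility: 0R1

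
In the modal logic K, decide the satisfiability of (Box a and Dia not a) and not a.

1. (Box a and Dia not a) and not a, u
2. Box a and Dia not a, u   [and-rule on 1]
3. not a, u   [and-rule on 1]
4. Box a, u   [and-rule on 2]
5. Dia not a, u   [and-rule on 2]
6. not a, v   [Dia-rule on 5: fresh world v, uRv]
7. a, v   [Box-rule on 4 via uRv]
Accessibility: uRv
Branch closes: a and not a both at v.
All branches of the tableau close; one closing branch shown above.

No, unsatisfiable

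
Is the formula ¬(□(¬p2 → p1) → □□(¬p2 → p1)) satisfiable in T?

1. ¬(□(¬p2 → p1) → □□(¬p2 → p1)), 0
2. □(¬p2 → p1), 0
3. ¬□□(¬p2 → p1), 0
4. ¬p2 → p1, 0
5. p1, 0
6. ¬□(¬p2 → p1), 1
7. ¬p2 → p1, 1
8. p1, 1
9. ¬(¬p2 → p1), 2
10. ¬p2, 2
11. ¬p1, 2
Accessibility: 0R0, 0R1, 1R1, 1R2, 2R2

Satisfiable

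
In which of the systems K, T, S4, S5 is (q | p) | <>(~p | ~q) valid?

T-tableau for the negation ~((q | p) | <>(~p | ~q)):
1. ~((q | p) | <>(~p | ~q)), u
2. ~(q | p), u
3. ~<>(~p | ~q), u
4. ~q, u
5. ~p, u
6. ~(~p | ~q), u
7. p, u
8. q, u
Accessibility: uRu
Branch closes: p and ~p both at u.
Every branch closes (one shown): valid in T, hence also in S4, S5 (every theorem of T is a theorem of S4 and S5).
K-tableau for the negation ~((q | p) | <>(~p | ~q)):
1. ~((q | p) | <>(~p | ~q)), u
2. ~(q | p), u
3. ~<>(~p | ~q), u
4. ~q, u
5. ~p, u
Complete open branch: countermodel on a K-frame, so not valid in K.

T, S4, S5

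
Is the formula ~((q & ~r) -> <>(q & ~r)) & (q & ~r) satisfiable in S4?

Unsatisfiable

1. ~((q & ~r) -> <>(q & ~r)) & (q & ~r), 0
2. ~((q & ~r) -> <>(q & ~r)), 0
3. q & ~r, 0
4. ~<>(q & ~r), 0
5. q, 0
6. ~r, 0
7. ~(q & ~r), 0
8. r, 0
Accessibility: 0R0
Branch closes: r and ~r both at 0.
(One branch shown.) All branches close.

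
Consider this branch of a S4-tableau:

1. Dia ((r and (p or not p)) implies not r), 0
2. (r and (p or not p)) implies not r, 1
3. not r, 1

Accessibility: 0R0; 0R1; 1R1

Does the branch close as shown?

Open

No world carries both an atom and its negation.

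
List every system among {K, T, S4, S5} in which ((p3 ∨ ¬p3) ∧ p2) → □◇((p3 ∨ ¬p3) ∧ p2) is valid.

S5

S5-tableau for the negation ¬(((p3 ∨ ¬p3) ∧ p2) → □◇((p3 ∨ ¬p3) ∧ p2)):
1. ¬(((p3 ∨ ¬p3) ∧ p2) → □◇((p3 ∨ ¬p3) ∧ p2)), u
2. (p3 ∨ ¬p3) ∧ p2, u
3. ¬□◇((p3 ∨ ¬p3) ∧ p2), u
4. p3 ∨ ¬p3, u
5. p2, u
6. ¬p3, u
7. ¬◇((p3 ∨ ¬p3) ∧ p2), v
8. ¬((p3 ∨ ¬p3) ∧ p2), u
9. ¬((p3 ∨ ¬p3) ∧ p2), v
10. ¬(p3 ∨ ¬p3), u
11. p3, u
Accessibility: uRu, uRv, vRu, vRv
Branch closes: p3 and ¬p3 both at u.
Every branch closes (one shown): valid in S5.
S4-tableau for the negation ¬(((p3 ∨ ¬p3) ∧ p2) → □◇((p3 ∨ ¬p3) ∧ p2)):
1. ¬(((p3 ∨ ¬p3) ∧ p2) → □◇((p3 ∨ ¬p3) ∧ p2)), u
2. (p3 ∨ ¬p3) ∧ p2, u
3. ¬□◇((p3 ∨ ¬p3) ∧ p2), u
4. p3 ∨ ¬p3, u
5. p2, u
6. ¬p3, u
7. ¬◇((p3 ∨ ¬p3) ∧ p2), v
8. ¬((p3 ∨ ¬p3) ∧ p2), v
9. ¬p2, v
Accessibility: uRu, uRv, vRv
Complete open branch: countermodel on an S4-frame, so not valid in S4, nor in K, T (the same frame is also a K-frame and a T-frame).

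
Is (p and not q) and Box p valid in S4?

Tableau for the negation not ((p and not q) and Box p):
1. not ((p and not q) and Box p), w0
2. not Box p, w0   [neg-and-rule on 1 (branches; this branch)]
3. not p, w1   [neg-Box-rule on 2: fresh world w1, w0Rw1]
Accessibility: w0Rw0, w0Rw1, w1Rw1
The negation has an open branch (countermodel exists).

Invalid (countermodel exists)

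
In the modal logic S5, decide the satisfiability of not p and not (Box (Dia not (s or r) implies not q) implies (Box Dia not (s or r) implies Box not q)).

1. not p and not (Box (Dia not (s or r) implies not q) implies (Box Dia not (s or r) implies Box not q)), w0
2. not p, w0
3. not (Box (Dia not (s or r) implies not q) implies (Box Dia not (s or r) implies Box not q)), w0
4. Box (Dia not (s or r) implies not q), w0
5. not (Box Dia not (s or r) implies Box not q), w0
6. Box Dia not (s or r), w0
7. not Box not q, w0
8. Dia not (s or r) implies not q, w0
9. Dia not (s or r), w0
10. not q, w0
11. q, w1
12. Dia not (s or r) implies not q, w1
13. Dia not (s or r), w1
14. not Dia not (s or r), w1
15. s or r, w0
16. s or r, w1
17. r, w0
18. r, w1
19. not (s or r), w2
20. not s, w2
21. not r, w2
22. Dia not (s or r) implies not q, w2
23. Dia not (s or r), w2
24. s or r, w2
25. not q, w2
26. r, w2
Accessibility: w0Rw0, w0Rw1, w0Rw2, w1Rw0, w1Rw1, w1Rw2, w2Rw0, w2Rw1, w2Rw2
Branch closes: r and not r both at w2.
All branches of the tableau close; one closing branch shown above.

Unsatisfiable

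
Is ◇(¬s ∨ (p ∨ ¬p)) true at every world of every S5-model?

Tableau for the negation ¬◇(¬s ∨ (p ∨ ¬p)):
1. ¬◇(¬s ∨ (p ∨ ¬p)), u
2. ¬(¬s ∨ (p ∨ ¬p)), u
3. s, u
4. ¬(p ∨ ¬p), u
5. ¬p, u
6. p, u
Accessibility: uRu
Branch closes: p and ¬p both at u.
All branches of the negation close; one closing branch shown above.

Yes, valid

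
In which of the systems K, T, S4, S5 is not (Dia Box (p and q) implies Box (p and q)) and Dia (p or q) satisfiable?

S4-tableau for the formula:
1. not (Dia Box (p and q) implies Box (p and q)) and Dia (p or q), 0
2. not (Dia Box (p and q) implies Box (p and q)), 0
3. Dia (p or q), 0
4. Dia Box (p and q), 0
5. not Box (p and q), 0
6. p or q, 1
7. q, 1
8. Box (p and q), 2
9. p and q, 2
10. p, 2
11. q, 2
12. not (p and q), 3
13. not q, 3
Accessibility: 0R0, 0R1, 0R2, 0R3, 1R1, 2R2, 3R3
Complete open branch: satisfiable in S4, hence also in K, T (this S4-model is also a K-model and a T-model).
S5-tableau for the formula:
1. not (Dia Box (p and q) implies Box (p and q)) and Dia (p or q), 0
2. not (Dia Box (p and q) implies Box (p and q)), 0
3. Dia (p or q), 0
4. Dia Box (p and q), 0
5. not Box (p and q), 0
6. p or q, 1
7. q, 1
8. Box (p and q), 2
9. p and q, 0
10. p, 0
11. q, 0
12. p and q, 1
13. p, 1
14. p and q, 2
15. p, 2
16. q, 2
17. not (p and q), 3
18. p and q, 3
19. p, 3
20. q, 3
21. not q, 3
Accessibility: 0R0, 0R1, 0R2, 0R3, 1R0, 1R1, 1R2, 1R3, 2R0, 2R1, 2R2, 2R3, 3R0, 3R1, 3R2, 3R3
Branch closes: q and not q both at 3.
Every branch closes (one shown): unsatisfiable in S5.

K, T, S4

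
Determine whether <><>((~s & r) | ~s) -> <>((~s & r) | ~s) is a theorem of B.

Tableau for the negation ~(<><>((~s & r) | ~s) -> <>((~s & r) | ~s)):
1. ~(<><>((~s & r) | ~s) -> <>((~s & r) | ~s)), w0
2. <><>((~s & r) | ~s), w0   [~->-rule on 1]
3. ~<>((~s & r) | ~s), w0   [~->-rule on 1]
4. ~((~s & r) | ~s), w0   [~<>-rule on 3 via w0Rw0]
5. ~(~s & r), w0   [~|-rule on 4]
6. s, w0   [~|-rule on 4]
7. ~r, w0   [~&-rule on 5 (branches; this branch)]
8. <>((~s & r) | ~s), w1   [<>-rule on 2: fresh world w1, w0Rw1]
9. ~((~s & r) | ~s), w1   [~<>-rule on 3 via w0Rw1]
10. ~(~s & r), w1   [~|-rule on 9]
11. s, w1   [~|-rule on 9]
12. ~r, w1   [~&-rule on 10 (branches; this branch)]
13. (~s & r) | ~s, w2   [<>-rule on 8: fresh world w2, w1Rw2]
14. ~s, w2   [|-rule on 13 (branches; this branch)]
Accessibility: w0Rw0, w0Rw1, w1Rw0, w1Rw1, w1Rw2, w2Rw1, w2Rw2
The negation has an open branch (countermodel exists).

No, not valid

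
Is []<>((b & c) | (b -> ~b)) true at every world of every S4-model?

Tableau for the negation ~[]<>((b & c) | (b -> ~b)):
1. ~[]<>((b & c) | (b -> ~b)), 0
2. ~<>((b & c) | (b -> ~b)), 1   [~[]-rule on 1: fresh world 1, 0R1]
3. ~((b & c) | (b -> ~b)), 1   [~<>-rule on 2 via 1R1]
4. ~(b & c), 1   [~|-rule on 3]
5. ~(b -> ~b), 1   [~|-rule on 3]
6. b, 1   [~->-rule on 5]
7. ~c, 1   [~&-rule on 4 (branches; this branch)]
Accessibility: 0R0, 0R1, 1R1
The negation has an open branch (countermodel exists).

No, not valid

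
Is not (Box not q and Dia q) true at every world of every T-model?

Tableau for the negation Box not q and Dia q:
1. Box not q and Dia q, u
2. Box not q, u
3. Dia q, u
4. not q, u
5. q, v
6. not q, v
Accessibility: uRu, uRv, vRv
Branch closes: q and not q both at v.
Every branch of the negation's tableau closes; the branch above is one of them.

Yes, valid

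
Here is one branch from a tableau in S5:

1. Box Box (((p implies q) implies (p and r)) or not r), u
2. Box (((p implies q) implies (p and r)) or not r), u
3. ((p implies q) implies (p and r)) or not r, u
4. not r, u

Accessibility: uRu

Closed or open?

There is no literal clash: for every atom and world, at most one sign appears.

Not closed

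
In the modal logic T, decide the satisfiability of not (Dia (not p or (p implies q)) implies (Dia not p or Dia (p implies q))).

1. not (Dia (not p or (p implies q)) implies (Dia not p or Dia (p implies q))), w0
2. Dia (not p or (p implies q)), w0
3. not (Dia not p or Dia (p implies q)), w0
4. not Dia not p, w0
5. not Dia (p implies q), w0
6. p, w0
7. not (p implies q), w0
8. not q, w0
9. not p or (p implies q), w1
10. p, w1
11. not (p implies q), w1
12. not q, w1
13. p implies q, w1
14. q, w1
Accessibility: w0Rw0, w0Rw1, w1Rw1
Branch closes: q and not q both at w1.
Every branch closes; the branch above is one of them.

Unsatisfiable (every branch closes)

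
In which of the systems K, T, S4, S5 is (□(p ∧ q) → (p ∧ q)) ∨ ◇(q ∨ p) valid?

T-tableau for the negation ¬((□(p ∧ q) → (p ∧ q)) ∨ ◇(q ∨ p)):
1. ¬((□(p ∧ q) → (p ∧ q)) ∨ ◇(q ∨ p)), u
2. ¬(□(p ∧ q) → (p ∧ q)), u   [¬∨-rule on 1]
3. ¬◇(q ∨ p), u   [¬∨-rule on 1]
4. □(p ∧ q), u   [¬→-rule on 2]
5. ¬(p ∧ q), u   [¬→-rule on 2]
6. ¬(q ∨ p), u   [¬◇-rule on 3 via uRu]
7. ¬q, u   [¬∨-rule on 6]
8. ¬p, u   [¬∨-rule on 6]
9. p ∧ q, u   [□-rule on 4 via uRu]
10. p, u   [∧-rule on 9]
11. q, u   [∧-rule on 9]
Accessibility: uRu
Branch closes: p and ¬p both at u.
Every branch closes (one shown): valid in T, hence also in S4, S5 (every theorem of T is a theorem of S4 and S5).
K-tableau for the negation ¬((□(p ∧ q) → (p ∧ q)) ∨ ◇(q ∨ p)):
1. ¬((□(p ∧ q) → (p ∧ q)) ∨ ◇(q ∨ p)), u
2. ¬(□(p ∧ q) → (p ∧ q)), u   [¬∨-rule on 1]
3. ¬◇(q ∨ p), u   [¬∨-rule on 1]
4. □(p ∧ q), u   [¬→-rule on 2]
5. ¬(p ∧ q), u   [¬→-rule on 2]
6. ¬q, u   [¬∧-rule on 5 (branches; this branch)]
Complete open branch: countermodel on a K-frame, so not valid in K.

T, S4, S5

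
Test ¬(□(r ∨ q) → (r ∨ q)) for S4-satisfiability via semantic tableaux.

1. ¬(□(r ∨ q) → (r ∨ q)), u
2. □(r ∨ q), u
3. ¬(r ∨ q), u
4. ¬r, u
5. ¬q, u
6. r ∨ q, u
7. q, u
Accessibility: uRu
Branch closes: q and ¬q both at u.
(One branch shown.) All branches close.

Unsatisfiable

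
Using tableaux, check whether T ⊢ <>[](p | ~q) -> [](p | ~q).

Tableau for the negation ~(<>[](p | ~q) -> [](p | ~q)):
1. ~(<>[](p | ~q) -> [](p | ~q)), 0
2. <>[](p | ~q), 0
3. ~[](p | ~q), 0
4. [](p | ~q), 1
5. p | ~q, 1
6. ~q, 1
7. ~(p | ~q), 2
8. ~p, 2
9. q, 2
Accessibility: 0R0, 0R1, 0R2, 1R1, 2R2
The negation has an open branch (countermodel exists).

Not valid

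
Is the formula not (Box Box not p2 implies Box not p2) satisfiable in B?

Unsatisfiable

1. not (Box Box not p2 implies Box not p2), 0
2. Box Box not p2, 0   [neg-implies-rule on 1]
3. not Box not p2, 0   [neg-implies-rule on 1]
4. Box not p2, 0   [Box-rule on 2 via 0R0]
5. not p2, 0   [Box-rule on 4 via 0R0]
6. p2, 1   [neg-Box-rule on 3: fresh world 1, 0R1]
7. Box not p2, 1   [Box-rule on 2 via 0R1]
8. not p2, 1   [Box-rule on 4 via 0R1]
Accessibility: 0R0, 0R1, 1R0, 1R1
Branch closes: p2 and not p2 both at 1.
Every branch closes; the branch above is one of them.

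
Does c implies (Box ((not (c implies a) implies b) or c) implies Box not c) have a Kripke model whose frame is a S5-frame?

1. c implies (Box ((not (c implies a) implies b) or c) implies Box not c), 0
2. Box ((not (c implies a) implies b) or c) implies Box not c, 0   [implies-rule on 1 (branches; this branch)]
3. Box not c, 0   [implies-rule on 2 (branches; this branch)]
4. not c, 0   [Box-rule on 3 via 0R0]
Accessibility: 0R0

Satisfiable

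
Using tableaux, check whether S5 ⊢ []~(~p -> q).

Not valid

Tableau for the negation ~[]~(~p -> q):
1. ~[]~(~p -> q), w0
2. ~p -> q, w1
3. q, w1
Accessibility: w0Rw0, w0Rw1, w1Rw0, w1Rw1
The negation has an open branch (countermodel exists).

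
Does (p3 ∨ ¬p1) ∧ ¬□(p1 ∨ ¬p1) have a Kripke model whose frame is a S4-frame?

1. (p3 ∨ ¬p1) ∧ ¬□(p1 ∨ ¬p1), 0
2. p3 ∨ ¬p1, 0   [∧-rule on 1]
3. ¬□(p1 ∨ ¬p1), 0   [∧-rule on 1]
4. ¬p1, 0   [∨-rule on 2 (branches; this branch)]
5. ¬(p1 ∨ ¬p1), 1   [¬□-rule on 3: fresh world 1, 0R1]
6. ¬p1, 1   [¬∨-rule on 5]
7. p1, 1   [¬∨-rule on 5]
Accessibility: 0R0, 0R1, 1R1
Branch closes: p1 and ¬p1 both at 1.
All branches of the tableau close; one closing branch shown above.

No, unsatisfiable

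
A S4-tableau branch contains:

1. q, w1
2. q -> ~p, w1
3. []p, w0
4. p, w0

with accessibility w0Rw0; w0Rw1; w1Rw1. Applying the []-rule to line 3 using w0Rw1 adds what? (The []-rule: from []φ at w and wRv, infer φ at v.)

p, w1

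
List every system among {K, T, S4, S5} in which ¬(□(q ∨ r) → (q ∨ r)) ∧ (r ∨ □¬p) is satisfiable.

T-tableau for the formula:
1. ¬(□(q ∨ r) → (q ∨ r)) ∧ (r ∨ □¬p), w0
2. ¬(□(q ∨ r) → (q ∨ r)), w0
3. r ∨ □¬p, w0
4. □(q ∨ r), w0
5. ¬(q ∨ r), w0
6. ¬q, w0
7. ¬r, w0
8. q ∨ r, w0
9. □¬p, w0
10. ¬p, w0
11. r, w0
Accessibility: w0Rw0
Branch closes: r and ¬r both at w0.
Every branch closes (one shown): unsatisfiable in T, hence also in S4, S5 (every S4/S5-frame is a T-frame).
K-tableau for the formula:
1. ¬(□(q ∨ r) → (q ∨ r)) ∧ (r ∨ □¬p), w0
2. ¬(□(q ∨ r) → (q ∨ r)), w0
3. r ∨ □¬p, w0
4. □(q ∨ r), w0
5. ¬(q ∨ r), w0
6. ¬q, w0
7. ¬r, w0
8. □¬p, w0
Complete open branch: satisfiable in K.

K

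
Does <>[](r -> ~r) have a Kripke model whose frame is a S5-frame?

Satisfiable

1. <>[](r -> ~r), u
2. [](r -> ~r), v
3. r -> ~r, u
4. r -> ~r, v
5. ~r, u
6. ~r, v
Accessibility: uRu, uRv, vRu, vRv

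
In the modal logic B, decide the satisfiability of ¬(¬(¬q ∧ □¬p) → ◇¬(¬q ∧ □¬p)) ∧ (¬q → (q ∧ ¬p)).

1. ¬(¬(¬q ∧ □¬p) → ◇¬(¬q ∧ □¬p)) ∧ (¬q → (q ∧ ¬p)), w0
2. ¬(¬(¬q ∧ □¬p) → ◇¬(¬q ∧ □¬p)), w0
3. ¬q → (q ∧ ¬p), w0
4. ¬(¬q ∧ □¬p), w0
5. ¬◇¬(¬q ∧ □¬p), w0
6. ¬q ∧ □¬p, w0
7. ¬q, w0
8. □¬p, w0
9. ¬p, w0
10. q ∧ ¬p, w0
11. q, w0
Accessibility: w0Rw0
Branch closes: q and ¬q both at w0.
(One branch shown.) All branches close.

No, unsatisfiable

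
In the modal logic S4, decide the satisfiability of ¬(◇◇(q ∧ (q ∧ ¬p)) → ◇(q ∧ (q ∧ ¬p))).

Unsatisfiable

1. ¬(◇◇(q ∧ (q ∧ ¬p)) → ◇(q ∧ (q ∧ ¬p))), w0
2. ◇◇(q ∧ (q ∧ ¬p)), w0
3. ¬◇(q ∧ (q ∧ ¬p)), w0
4. ¬(q ∧ (q ∧ ¬p)), w0
5. ¬(q ∧ ¬p), w0
6. p, w0
7. ◇(q ∧ (q ∧ ¬p)), w1
8. ¬(q ∧ (q ∧ ¬p)), w1
9. ¬(q ∧ ¬p), w1
10. p, w1
11. q ∧ (q ∧ ¬p), w2
12. q, w2
13. q ∧ ¬p, w2
14. ¬p, w2
15. ¬(q ∧ (q ∧ ¬p)), w2
16. ¬(q ∧ ¬p), w2
17. p, w2
Accessibility: w0Rw0, w0Rw1, w0Rw2, w1Rw1, w1Rw2, w2Rw2
Branch closes: p and ¬p both at w2.
All branches of the tableau close; one closing branch shown above.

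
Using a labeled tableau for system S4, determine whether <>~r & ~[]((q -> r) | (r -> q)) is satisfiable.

Unsatisfiable (every branch closes)

1. <>~r & ~[]((q -> r) | (r -> q)), 0
2. <>~r, 0
3. ~[]((q -> r) | (r -> q)), 0
4. ~r, 1
5. ~((q -> r) | (r -> q)), 2
6. ~(q -> r), 2
7. ~(r -> q), 2
8. q, 2
9. ~r, 2
10. r, 2
11. ~q, 2
Accessibility: 0R0, 0R1, 0R2, 1R1, 2R2
Branch closes: r and ~r both at 2.
(One branch shown.) All branches close.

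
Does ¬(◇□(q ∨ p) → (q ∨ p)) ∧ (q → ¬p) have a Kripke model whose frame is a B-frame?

1. ¬(◇□(q ∨ p) → (q ∨ p)) ∧ (q → ¬p), w0
2. ¬(◇□(q ∨ p) → (q ∨ p)), w0
3. q → ¬p, w0
4. ◇□(q ∨ p), w0
5. ¬(q ∨ p), w0
6. ¬q, w0
7. ¬p, w0
8. □(q ∨ p), w1
9. q ∨ p, w0
10. q ∨ p, w1
11. p, w0
Accessibility: w0Rw0, w0Rw1, w1Rw0, w1Rw1
Branch closes: p and ¬p both at w0.
All branches of the tableau close; one closing branch shown above.

Unsatisfiable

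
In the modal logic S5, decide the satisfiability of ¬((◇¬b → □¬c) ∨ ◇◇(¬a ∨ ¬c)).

Satisfiable

1. ¬((◇¬b → □¬c) ∨ ◇◇(¬a ∨ ¬c)), u
2. ¬(◇¬b → □¬c), u
3. ¬◇◇(¬a ∨ ¬c), u
4. ◇¬b, u
5. ¬□¬c, u
6. ¬◇(¬a ∨ ¬c), u
7. ¬(¬a ∨ ¬c), u
8. a, u
9. c, u
10. ¬b, v
11. ¬◇(¬a ∨ ¬c), v
12. ¬(¬a ∨ ¬c), v
13. a, v
14. c, v
15. c, w
16. ¬◇(¬a ∨ ¬c), w
17. ¬(¬a ∨ ¬c), w
18. a, w
Accessibility: uRu, uRv, uRw, vRu, vRv, vRw, wRu, wRv, wRw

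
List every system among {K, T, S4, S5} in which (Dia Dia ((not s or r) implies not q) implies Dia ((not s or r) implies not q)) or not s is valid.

S4, S5

T-tableau for the negation not ((Dia Dia ((not s or r) implies not q) implies Dia ((not s or r) implies not q)) or not s):
1. not ((Dia Dia ((not s or r) implies not q) implies Dia ((not s or r) implies not q)) or not s), u
2. not (Dia Dia ((not s or r) implies not q) implies Dia ((not s or r) implies not q)), u   [neg-or-rule on 1]
3. s, u   [neg-or-rule on 1]
4. Dia Dia ((not s or r) implies not q), u   [neg-implies-rule on 2]
5. not Dia ((not s or r) implies not q), u   [neg-implies-rule on 2]
6. not ((not s or r) implies not q), u   [neg-Dia-rule on 5 via uRu]
7. not s or r, u   [neg-implies-rule on 6]
8. q, u   [neg-implies-rule on 6]
9. r, u   [or-rule on 7 (branches; this branch)]
10. Dia ((not s or r) implies not q), v   [Dia-rule on 4: fresh world v, uRv]
11. not ((not s or r) implies not q), v   [neg-Dia-rule on 5 via uRv]
12. not s or r, v   [neg-implies-rule on 11]
13. q, v   [neg-implies-rule on 11]
14. r, v   [or-rule on 12 (branches; this branch)]
15. (not s or r) implies not q, w   [Dia-rule on 10: fresh world w, vRw]
16. not q, w   [implies-rule on 15 (branches; this branch)]
Accessibility: uRu, uRv, vRv, vRw, wRw
Complete open branch: countermodel on a T-frame, so not valid in T, nor in K (the same frame is also a K-frame).
S4-tableau for the negation not ((Dia Dia ((not s or r) implies not q) implies Dia ((not s or r) implies not q)) or not s):
1. not ((Dia Dia ((not s or r) implies not q) implies Dia ((not s or r) implies not q)) or not s), u
2. not (Dia Dia ((not s or r) implies not q) implies Dia ((not s or r) implies not q)), u   [neg-or-rule on 1]
3. s, u   [neg-or-rule on 1]
4. Dia Dia ((not s or r) implies not q), u   [neg-implies-rule on 2]
5. not Dia ((not s or r) implies not q), u   [neg-implies-rule on 2]
6. not ((not s or r) implies not q), u   [neg-Dia-rule on 5 via uRu]
7. not s or r, u   [neg-implies-rule on 6]
8. q, u   [neg-implies-rule on 6]
9. r, u   [or-rule on 7 (branches; this branch)]
10. Dia ((not s or r) implies not q), v   [Dia-rule on 4: fresh world v, uRv]
11. not ((not s or r) implies not q), v   [neg-Dia-rule on 5 via uRv]
12. not s or r, v   [neg-implies-rule on 11]
13. q, v   [neg-implies-rule on 11]
14. r, v   [or-rule on 12 (branches; this branch)]
15. (not s or r) implies not q, w   [Dia-rule on 10: fresh world w, vRw]
16. not ((not s or r) implies not q), w   [neg-Dia-rule on 5 via uRw]
17. not s or r, w   [neg-implies-rule on 16]
18. q, w   [neg-implies-rule on 16]
19. not (not s or r), w   [implies-rule on 15 (branches; this branch)]
20. s, w   [neg-or-rule on 19]
21. not r, w   [neg-or-rule on 19]
22. r, w   [or-rule on 17 (branches; this branch)]
Accessibility: uRu, uRv, uRw, vRv, vRw, wRw
Branch closes: r and not r both at w.
Every branch closes (one shown): valid in S4, hence also in S5 (every theorem of S4 is a theorem of S5).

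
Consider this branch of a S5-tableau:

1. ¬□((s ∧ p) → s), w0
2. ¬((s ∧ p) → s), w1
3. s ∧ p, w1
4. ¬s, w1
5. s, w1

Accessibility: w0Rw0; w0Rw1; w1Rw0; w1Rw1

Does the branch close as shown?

Closed

Both s and ¬s appear at w1.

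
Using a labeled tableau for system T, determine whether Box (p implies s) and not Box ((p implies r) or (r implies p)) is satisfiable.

1. Box (p implies s) and not Box ((p implies r) or (r implies p)), w0
2. Box (p implies s), w0   [and-rule on 1]
3. not Box ((p implies r) or (r implies p)), w0   [and-rule on 1]
4. p implies s, w0   [Box-rule on 2 via w0Rw0]
5. s, w0   [implies-rule on 4 (branches; this branch)]
6. not ((p implies r) or (r implies p)), w1   [neg-Box-rule on 3: fresh world w1, w0Rw1]
7. not (p implies r), w1   [neg-or-rule on 6]
8. not (r implies p), w1   [neg-or-rule on 6]
9. p, w1   [neg-implies-rule on 7]
10. not r, w1   [neg-implies-rule on 7]
11. r, w1   [neg-implies-rule on 8]
12. not p, w1   [neg-implies-rule on 8]
Accessibility: w0Rw0, w0Rw1, w1Rw1
Branch closes: r and not r both at w1.
(One branch shown.) All branches close.

Unsatisfiable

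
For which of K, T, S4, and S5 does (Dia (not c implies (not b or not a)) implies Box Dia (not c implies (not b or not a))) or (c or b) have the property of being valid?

S5-tableau for the negation not ((Dia (not c implies (not b or not a)) implies Box Dia (not c implies (not b or not a))) or (c or b)):
1. not ((Dia (not c implies (not b or not a)) implies Box Dia (not c implies (not b or not a))) or (c or b)), u
2. not (Dia (not c implies (not b or not a)) implies Box Dia (not c implies (not b or not a))), u
3. not (c or b), u
4. Dia (not c implies (not b or not a)), u
5. not Box Dia (not c implies (not b or not a)), u
6. not c, u
7. not b, u
8. not c implies (not b or not a), v
9. not b or not a, v
10. not a, v
11. not Dia (not c implies (not b or not a)), w
12. not (not c implies (not b or not a)), u
13. not (not b or not a), u
14. b, u
15. a, u
Accessibility: uRu, uRv, uRw, vRu, vRv, vRw, wRu, wRv, wRw
Branch closes: b and not b both at u.
Every branch closes (one shown): valid in S5.
S4-tableau for the negation not ((Dia (not c implies (not b or not a)) implies Box Dia (not c implies (not b or not a))) or (c or b)):
1. not ((Dia (not c implies (not b or not a)) implies Box Dia (not c implies (not b or not a))) or (c or b)), u
2. not (Dia (not c implies (not b or not a)) implies Box Dia (not c implies (not b or not a))), u
3. not (c or b), u
4. Dia (not c implies (not b or not a)), u
5. not Box Dia (not c implies (not b or not a)), u
6. not c, u
7. not b, u
8. not c implies (not b or not a), v
9. not b or not a, v
10. not a, v
11. not Dia (not c implies (not b or not a)), w
12. not (not c implies (not b or not a)), w
13. not c, w
14. not (not b or not a), w
15. b, w
16. a, w
Accessibility: uRu, uRv, uRw, vRv, wRw
Complete open branch: countermodel on an S4-frame, so not valid in S4, nor in K, T (the same frame is also a K-frame and a T-frame).

S5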